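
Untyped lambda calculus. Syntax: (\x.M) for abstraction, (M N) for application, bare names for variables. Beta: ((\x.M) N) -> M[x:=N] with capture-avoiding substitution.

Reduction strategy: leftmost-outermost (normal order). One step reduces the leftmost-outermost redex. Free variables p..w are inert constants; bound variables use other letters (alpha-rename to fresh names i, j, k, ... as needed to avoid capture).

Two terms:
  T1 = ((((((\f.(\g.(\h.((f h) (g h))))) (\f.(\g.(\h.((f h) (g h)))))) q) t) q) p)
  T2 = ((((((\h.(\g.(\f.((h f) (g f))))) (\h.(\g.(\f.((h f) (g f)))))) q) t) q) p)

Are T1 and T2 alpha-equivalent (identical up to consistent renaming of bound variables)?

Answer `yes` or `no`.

Answer: yes

Derivation:
Term 1: ((((((\f.(\g.(\h.((f h) (g h))))) (\f.(\g.(\h.((f h) (g h)))))) q) t) q) p)
Term 2: ((((((\h.(\g.(\f.((h f) (g f))))) (\h.(\g.(\f.((h f) (g f)))))) q) t) q) p)
Alpha-equivalence: compare structure up to binder renaming.
Result: True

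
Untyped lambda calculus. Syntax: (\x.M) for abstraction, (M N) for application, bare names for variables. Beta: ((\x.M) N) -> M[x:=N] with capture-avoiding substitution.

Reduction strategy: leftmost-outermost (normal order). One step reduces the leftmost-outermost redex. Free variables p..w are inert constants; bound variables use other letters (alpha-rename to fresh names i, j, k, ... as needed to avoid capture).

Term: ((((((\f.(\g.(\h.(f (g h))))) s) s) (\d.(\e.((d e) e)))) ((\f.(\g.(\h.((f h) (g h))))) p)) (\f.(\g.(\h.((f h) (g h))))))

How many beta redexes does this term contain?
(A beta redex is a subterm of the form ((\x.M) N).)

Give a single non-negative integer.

Answer: 2

Derivation:
Term: ((((((\f.(\g.(\h.(f (g h))))) s) s) (\d.(\e.((d e) e)))) ((\f.(\g.(\h.((f h) (g h))))) p)) (\f.(\g.(\h.((f h) (g h))))))
  Redex: ((\f.(\g.(\h.(f (g h))))) s)
  Redex: ((\f.(\g.(\h.((f h) (g h))))) p)
Total redexes: 2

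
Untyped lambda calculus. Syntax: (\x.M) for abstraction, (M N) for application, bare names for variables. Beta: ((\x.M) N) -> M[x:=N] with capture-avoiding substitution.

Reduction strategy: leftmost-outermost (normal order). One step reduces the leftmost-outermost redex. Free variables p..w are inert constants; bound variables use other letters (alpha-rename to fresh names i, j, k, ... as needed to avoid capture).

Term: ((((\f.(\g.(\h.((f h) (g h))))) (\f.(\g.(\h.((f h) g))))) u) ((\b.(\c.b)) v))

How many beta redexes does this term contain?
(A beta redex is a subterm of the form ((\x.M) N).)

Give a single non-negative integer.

Term: ((((\f.(\g.(\h.((f h) (g h))))) (\f.(\g.(\h.((f h) g))))) u) ((\b.(\c.b)) v))
  Redex: ((\f.(\g.(\h.((f h) (g h))))) (\f.(\g.(\h.((f h) g)))))
  Redex: ((\b.(\c.b)) v)
Total redexes: 2

Answer: 2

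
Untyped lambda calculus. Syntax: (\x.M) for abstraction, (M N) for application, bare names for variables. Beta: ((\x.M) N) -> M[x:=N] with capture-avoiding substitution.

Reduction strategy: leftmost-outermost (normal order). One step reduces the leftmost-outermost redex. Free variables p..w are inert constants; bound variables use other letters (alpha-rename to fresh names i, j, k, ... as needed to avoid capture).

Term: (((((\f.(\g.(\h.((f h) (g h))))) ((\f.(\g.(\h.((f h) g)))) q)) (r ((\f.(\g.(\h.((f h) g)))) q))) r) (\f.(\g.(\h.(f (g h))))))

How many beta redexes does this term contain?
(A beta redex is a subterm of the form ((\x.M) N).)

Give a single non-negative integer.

Answer: 3

Derivation:
Term: (((((\f.(\g.(\h.((f h) (g h))))) ((\f.(\g.(\h.((f h) g)))) q)) (r ((\f.(\g.(\h.((f h) g)))) q))) r) (\f.(\g.(\h.(f (g h))))))
  Redex: ((\f.(\g.(\h.((f h) (g h))))) ((\f.(\g.(\h.((f h) g)))) q))
  Redex: ((\f.(\g.(\h.((f h) g)))) q)
  Redex: ((\f.(\g.(\h.((f h) g)))) q)
Total redexes: 3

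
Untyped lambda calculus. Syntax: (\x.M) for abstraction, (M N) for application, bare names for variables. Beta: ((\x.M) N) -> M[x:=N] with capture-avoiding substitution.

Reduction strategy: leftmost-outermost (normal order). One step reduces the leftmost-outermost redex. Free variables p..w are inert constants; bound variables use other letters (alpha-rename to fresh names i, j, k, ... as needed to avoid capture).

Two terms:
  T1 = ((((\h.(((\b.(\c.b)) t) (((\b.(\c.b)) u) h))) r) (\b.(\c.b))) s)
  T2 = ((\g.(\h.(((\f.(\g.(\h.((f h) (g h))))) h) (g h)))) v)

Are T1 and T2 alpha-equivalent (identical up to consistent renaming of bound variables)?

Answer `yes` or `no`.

Answer: no

Derivation:
Term 1: ((((\h.(((\b.(\c.b)) t) (((\b.(\c.b)) u) h))) r) (\b.(\c.b))) s)
Term 2: ((\g.(\h.(((\f.(\g.(\h.((f h) (g h))))) h) (g h)))) v)
Alpha-equivalence: compare structure up to binder renaming.
Result: False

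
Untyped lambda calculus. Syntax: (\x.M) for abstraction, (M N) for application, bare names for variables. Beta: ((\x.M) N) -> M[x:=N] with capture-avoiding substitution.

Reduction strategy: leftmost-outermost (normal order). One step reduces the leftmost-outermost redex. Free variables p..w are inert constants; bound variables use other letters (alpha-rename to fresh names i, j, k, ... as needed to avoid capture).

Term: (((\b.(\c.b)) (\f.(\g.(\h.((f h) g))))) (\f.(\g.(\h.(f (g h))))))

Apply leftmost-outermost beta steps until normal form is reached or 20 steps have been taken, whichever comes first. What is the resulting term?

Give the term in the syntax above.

Answer: (\f.(\g.(\h.((f h) g))))

Derivation:
Step 0: (((\b.(\c.b)) (\f.(\g.(\h.((f h) g))))) (\f.(\g.(\h.(f (g h))))))
Step 1: ((\c.(\f.(\g.(\h.((f h) g))))) (\f.(\g.(\h.(f (g h))))))
Step 2: (\f.(\g.(\h.((f h) g))))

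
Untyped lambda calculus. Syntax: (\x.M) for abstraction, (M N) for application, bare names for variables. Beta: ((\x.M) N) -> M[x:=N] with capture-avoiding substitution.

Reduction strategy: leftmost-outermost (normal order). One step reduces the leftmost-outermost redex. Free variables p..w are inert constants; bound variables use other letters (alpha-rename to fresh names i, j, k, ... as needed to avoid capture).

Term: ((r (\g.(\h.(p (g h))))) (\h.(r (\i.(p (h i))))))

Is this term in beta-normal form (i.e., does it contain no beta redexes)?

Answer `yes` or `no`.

Answer: yes

Derivation:
Term: ((r (\g.(\h.(p (g h))))) (\h.(r (\i.(p (h i))))))
No beta redexes found.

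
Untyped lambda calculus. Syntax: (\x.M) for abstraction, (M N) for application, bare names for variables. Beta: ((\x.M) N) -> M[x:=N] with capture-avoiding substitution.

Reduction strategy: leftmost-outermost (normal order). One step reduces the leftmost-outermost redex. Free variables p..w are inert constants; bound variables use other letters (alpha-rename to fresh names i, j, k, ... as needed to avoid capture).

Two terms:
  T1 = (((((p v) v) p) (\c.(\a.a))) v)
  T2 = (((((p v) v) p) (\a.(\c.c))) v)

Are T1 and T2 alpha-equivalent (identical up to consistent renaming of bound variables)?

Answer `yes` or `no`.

Term 1: (((((p v) v) p) (\c.(\a.a))) v)
Term 2: (((((p v) v) p) (\a.(\c.c))) v)
Alpha-equivalence: compare structure up to binder renaming.
Result: True

Answer: yes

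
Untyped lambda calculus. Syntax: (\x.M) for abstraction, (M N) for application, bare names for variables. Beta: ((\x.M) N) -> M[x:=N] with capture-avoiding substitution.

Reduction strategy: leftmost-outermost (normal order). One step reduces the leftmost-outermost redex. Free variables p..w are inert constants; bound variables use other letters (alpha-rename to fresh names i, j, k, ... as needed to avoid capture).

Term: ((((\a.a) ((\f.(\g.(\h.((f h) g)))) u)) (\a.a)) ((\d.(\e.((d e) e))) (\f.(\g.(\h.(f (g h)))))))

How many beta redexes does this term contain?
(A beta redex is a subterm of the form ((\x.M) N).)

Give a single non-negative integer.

Answer: 3

Derivation:
Term: ((((\a.a) ((\f.(\g.(\h.((f h) g)))) u)) (\a.a)) ((\d.(\e.((d e) e))) (\f.(\g.(\h.(f (g h)))))))
  Redex: ((\a.a) ((\f.(\g.(\h.((f h) g)))) u))
  Redex: ((\f.(\g.(\h.((f h) g)))) u)
  Redex: ((\d.(\e.((d e) e))) (\f.(\g.(\h.(f (g h))))))
Total redexes: 3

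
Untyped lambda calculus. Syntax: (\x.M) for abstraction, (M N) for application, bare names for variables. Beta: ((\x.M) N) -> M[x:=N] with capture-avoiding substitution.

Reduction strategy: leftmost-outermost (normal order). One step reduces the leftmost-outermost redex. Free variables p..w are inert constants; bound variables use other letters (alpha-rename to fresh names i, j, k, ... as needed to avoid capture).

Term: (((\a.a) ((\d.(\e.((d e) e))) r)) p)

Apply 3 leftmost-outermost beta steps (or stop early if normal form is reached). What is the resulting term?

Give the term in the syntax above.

Step 0: (((\a.a) ((\d.(\e.((d e) e))) r)) p)
Step 1: (((\d.(\e.((d e) e))) r) p)
Step 2: ((\e.((r e) e)) p)
Step 3: ((r p) p)

Answer: ((r p) p)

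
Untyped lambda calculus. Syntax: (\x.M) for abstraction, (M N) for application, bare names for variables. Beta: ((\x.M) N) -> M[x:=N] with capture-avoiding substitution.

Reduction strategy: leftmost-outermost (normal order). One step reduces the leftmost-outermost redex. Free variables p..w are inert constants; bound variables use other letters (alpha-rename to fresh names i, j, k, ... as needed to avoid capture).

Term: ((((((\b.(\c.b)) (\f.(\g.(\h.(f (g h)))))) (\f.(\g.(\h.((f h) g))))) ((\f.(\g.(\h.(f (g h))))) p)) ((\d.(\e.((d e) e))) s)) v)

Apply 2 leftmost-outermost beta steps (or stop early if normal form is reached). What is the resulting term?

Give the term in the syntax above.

Answer: ((((\f.(\g.(\h.(f (g h))))) ((\f.(\g.(\h.(f (g h))))) p)) ((\d.(\e.((d e) e))) s)) v)

Derivation:
Step 0: ((((((\b.(\c.b)) (\f.(\g.(\h.(f (g h)))))) (\f.(\g.(\h.((f h) g))))) ((\f.(\g.(\h.(f (g h))))) p)) ((\d.(\e.((d e) e))) s)) v)
Step 1: (((((\c.(\f.(\g.(\h.(f (g h)))))) (\f.(\g.(\h.((f h) g))))) ((\f.(\g.(\h.(f (g h))))) p)) ((\d.(\e.((d e) e))) s)) v)
Step 2: ((((\f.(\g.(\h.(f (g h))))) ((\f.(\g.(\h.(f (g h))))) p)) ((\d.(\e.((d e) e))) s)) v)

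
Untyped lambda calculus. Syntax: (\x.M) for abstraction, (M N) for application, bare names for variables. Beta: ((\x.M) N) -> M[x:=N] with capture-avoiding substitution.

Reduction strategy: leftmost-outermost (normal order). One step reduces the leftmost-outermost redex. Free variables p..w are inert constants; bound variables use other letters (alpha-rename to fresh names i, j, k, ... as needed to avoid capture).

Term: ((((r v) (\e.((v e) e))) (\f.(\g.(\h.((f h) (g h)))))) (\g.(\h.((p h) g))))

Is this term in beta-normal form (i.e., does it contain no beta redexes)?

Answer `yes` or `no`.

Answer: yes

Derivation:
Term: ((((r v) (\e.((v e) e))) (\f.(\g.(\h.((f h) (g h)))))) (\g.(\h.((p h) g))))
No beta redexes found.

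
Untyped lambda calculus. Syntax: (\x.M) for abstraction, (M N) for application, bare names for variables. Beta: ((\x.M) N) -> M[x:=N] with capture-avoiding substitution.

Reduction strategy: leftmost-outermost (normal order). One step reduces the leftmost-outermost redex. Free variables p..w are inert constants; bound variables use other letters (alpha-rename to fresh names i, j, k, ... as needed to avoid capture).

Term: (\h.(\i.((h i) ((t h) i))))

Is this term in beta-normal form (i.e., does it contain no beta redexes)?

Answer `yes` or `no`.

Term: (\h.(\i.((h i) ((t h) i))))
No beta redexes found.

Answer: yes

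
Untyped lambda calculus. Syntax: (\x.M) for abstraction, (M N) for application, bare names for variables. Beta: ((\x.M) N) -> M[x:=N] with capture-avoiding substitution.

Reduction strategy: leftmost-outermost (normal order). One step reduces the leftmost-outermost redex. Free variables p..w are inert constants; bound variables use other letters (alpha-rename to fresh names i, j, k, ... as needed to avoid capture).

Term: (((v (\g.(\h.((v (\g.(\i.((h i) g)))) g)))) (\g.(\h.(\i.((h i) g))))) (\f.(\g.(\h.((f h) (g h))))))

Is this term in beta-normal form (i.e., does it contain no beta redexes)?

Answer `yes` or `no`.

Term: (((v (\g.(\h.((v (\g.(\i.((h i) g)))) g)))) (\g.(\h.(\i.((h i) g))))) (\f.(\g.(\h.((f h) (g h))))))
No beta redexes found.

Answer: yes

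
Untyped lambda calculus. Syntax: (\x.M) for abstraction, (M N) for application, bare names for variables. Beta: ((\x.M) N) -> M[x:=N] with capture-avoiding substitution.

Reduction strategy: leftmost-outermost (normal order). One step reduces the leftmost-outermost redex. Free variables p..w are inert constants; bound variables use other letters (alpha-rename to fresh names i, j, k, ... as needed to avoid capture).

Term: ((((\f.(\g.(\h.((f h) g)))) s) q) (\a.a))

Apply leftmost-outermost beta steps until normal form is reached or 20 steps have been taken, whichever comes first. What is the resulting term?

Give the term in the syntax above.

Answer: ((s (\a.a)) q)

Derivation:
Step 0: ((((\f.(\g.(\h.((f h) g)))) s) q) (\a.a))
Step 1: (((\g.(\h.((s h) g))) q) (\a.a))
Step 2: ((\h.((s h) q)) (\a.a))
Step 3: ((s (\a.a)) q)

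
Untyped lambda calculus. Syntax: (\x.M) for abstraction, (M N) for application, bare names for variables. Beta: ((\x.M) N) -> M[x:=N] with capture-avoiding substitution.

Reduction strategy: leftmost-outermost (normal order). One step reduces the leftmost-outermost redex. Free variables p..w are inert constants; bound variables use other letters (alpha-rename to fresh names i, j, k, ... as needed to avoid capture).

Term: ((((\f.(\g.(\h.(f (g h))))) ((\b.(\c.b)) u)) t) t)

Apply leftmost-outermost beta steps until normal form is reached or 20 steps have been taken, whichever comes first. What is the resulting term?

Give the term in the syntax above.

Step 0: ((((\f.(\g.(\h.(f (g h))))) ((\b.(\c.b)) u)) t) t)
Step 1: (((\g.(\h.(((\b.(\c.b)) u) (g h)))) t) t)
Step 2: ((\h.(((\b.(\c.b)) u) (t h))) t)
Step 3: (((\b.(\c.b)) u) (t t))
Step 4: ((\c.u) (t t))
Step 5: u

Answer: u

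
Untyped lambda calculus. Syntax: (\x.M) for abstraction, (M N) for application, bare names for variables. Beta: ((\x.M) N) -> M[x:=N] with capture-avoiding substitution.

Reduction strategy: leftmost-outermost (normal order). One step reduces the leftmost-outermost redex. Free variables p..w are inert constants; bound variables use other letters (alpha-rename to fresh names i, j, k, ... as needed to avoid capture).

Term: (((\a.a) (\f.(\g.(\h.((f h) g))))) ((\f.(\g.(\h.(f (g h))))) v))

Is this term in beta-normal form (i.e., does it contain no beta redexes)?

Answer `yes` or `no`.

Term: (((\a.a) (\f.(\g.(\h.((f h) g))))) ((\f.(\g.(\h.(f (g h))))) v))
Found 2 beta redex(es).

Answer: no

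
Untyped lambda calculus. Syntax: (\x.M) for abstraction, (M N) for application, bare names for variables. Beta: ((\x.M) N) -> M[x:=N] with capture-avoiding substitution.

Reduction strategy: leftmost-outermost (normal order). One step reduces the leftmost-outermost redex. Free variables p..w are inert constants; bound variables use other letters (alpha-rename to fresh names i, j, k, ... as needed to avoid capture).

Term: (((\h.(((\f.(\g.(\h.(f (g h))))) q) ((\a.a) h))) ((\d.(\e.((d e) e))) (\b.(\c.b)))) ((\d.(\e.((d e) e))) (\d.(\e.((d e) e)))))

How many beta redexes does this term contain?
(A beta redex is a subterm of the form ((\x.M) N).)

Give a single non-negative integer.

Answer: 5

Derivation:
Term: (((\h.(((\f.(\g.(\h.(f (g h))))) q) ((\a.a) h))) ((\d.(\e.((d e) e))) (\b.(\c.b)))) ((\d.(\e.((d e) e))) (\d.(\e.((d e) e)))))
  Redex: ((\h.(((\f.(\g.(\h.(f (g h))))) q) ((\a.a) h))) ((\d.(\e.((d e) e))) (\b.(\c.b))))
  Redex: ((\f.(\g.(\h.(f (g h))))) q)
  Redex: ((\a.a) h)
  Redex: ((\d.(\e.((d e) e))) (\b.(\c.b)))
  Redex: ((\d.(\e.((d e) e))) (\d.(\e.((d e) e))))
Total redexes: 5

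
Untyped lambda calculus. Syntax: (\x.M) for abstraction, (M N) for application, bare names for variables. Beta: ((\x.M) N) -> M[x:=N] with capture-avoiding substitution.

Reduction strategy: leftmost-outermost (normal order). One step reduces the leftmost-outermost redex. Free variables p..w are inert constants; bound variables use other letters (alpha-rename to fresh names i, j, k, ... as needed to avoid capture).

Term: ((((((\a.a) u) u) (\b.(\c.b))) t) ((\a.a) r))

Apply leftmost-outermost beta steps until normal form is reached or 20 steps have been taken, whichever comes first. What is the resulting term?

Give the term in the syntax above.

Step 0: ((((((\a.a) u) u) (\b.(\c.b))) t) ((\a.a) r))
Step 1: ((((u u) (\b.(\c.b))) t) ((\a.a) r))
Step 2: ((((u u) (\b.(\c.b))) t) r)

Answer: ((((u u) (\b.(\c.b))) t) r)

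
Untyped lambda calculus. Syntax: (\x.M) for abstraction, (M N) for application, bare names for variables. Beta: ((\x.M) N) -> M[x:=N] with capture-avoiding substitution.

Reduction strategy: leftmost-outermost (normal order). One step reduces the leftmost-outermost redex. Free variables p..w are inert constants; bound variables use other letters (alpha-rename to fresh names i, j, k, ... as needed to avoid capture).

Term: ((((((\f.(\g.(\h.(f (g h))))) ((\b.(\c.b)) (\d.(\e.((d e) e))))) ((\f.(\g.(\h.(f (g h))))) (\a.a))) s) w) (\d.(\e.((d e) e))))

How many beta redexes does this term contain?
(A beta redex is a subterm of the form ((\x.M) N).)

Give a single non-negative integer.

Answer: 3

Derivation:
Term: ((((((\f.(\g.(\h.(f (g h))))) ((\b.(\c.b)) (\d.(\e.((d e) e))))) ((\f.(\g.(\h.(f (g h))))) (\a.a))) s) w) (\d.(\e.((d e) e))))
  Redex: ((\f.(\g.(\h.(f (g h))))) ((\b.(\c.b)) (\d.(\e.((d e) e)))))
  Redex: ((\b.(\c.b)) (\d.(\e.((d e) e))))
  Redex: ((\f.(\g.(\h.(f (g h))))) (\a.a))
Total redexes: 3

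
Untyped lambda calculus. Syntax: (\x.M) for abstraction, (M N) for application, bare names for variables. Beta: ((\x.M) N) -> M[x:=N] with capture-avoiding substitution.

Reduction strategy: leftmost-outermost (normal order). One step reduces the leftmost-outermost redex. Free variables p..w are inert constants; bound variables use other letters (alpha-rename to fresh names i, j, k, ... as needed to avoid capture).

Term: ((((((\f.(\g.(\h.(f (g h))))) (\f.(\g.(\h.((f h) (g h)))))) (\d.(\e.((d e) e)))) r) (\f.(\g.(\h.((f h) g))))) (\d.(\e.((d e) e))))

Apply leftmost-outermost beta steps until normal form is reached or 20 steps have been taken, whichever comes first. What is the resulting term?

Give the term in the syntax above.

Step 0: ((((((\f.(\g.(\h.(f (g h))))) (\f.(\g.(\h.((f h) (g h)))))) (\d.(\e.((d e) e)))) r) (\f.(\g.(\h.((f h) g))))) (\d.(\e.((d e) e))))
Step 1: (((((\g.(\h.((\f.(\g.(\h.((f h) (g h))))) (g h)))) (\d.(\e.((d e) e)))) r) (\f.(\g.(\h.((f h) g))))) (\d.(\e.((d e) e))))
Step 2: ((((\h.((\f.(\g.(\h.((f h) (g h))))) ((\d.(\e.((d e) e))) h))) r) (\f.(\g.(\h.((f h) g))))) (\d.(\e.((d e) e))))
Step 3: ((((\f.(\g.(\h.((f h) (g h))))) ((\d.(\e.((d e) e))) r)) (\f.(\g.(\h.((f h) g))))) (\d.(\e.((d e) e))))
Step 4: (((\g.(\h.((((\d.(\e.((d e) e))) r) h) (g h)))) (\f.(\g.(\h.((f h) g))))) (\d.(\e.((d e) e))))
Step 5: ((\h.((((\d.(\e.((d e) e))) r) h) ((\f.(\g.(\h.((f h) g)))) h))) (\d.(\e.((d e) e))))
Step 6: ((((\d.(\e.((d e) e))) r) (\d.(\e.((d e) e)))) ((\f.(\g.(\h.((f h) g)))) (\d.(\e.((d e) e)))))
Step 7: (((\e.((r e) e)) (\d.(\e.((d e) e)))) ((\f.(\g.(\h.((f h) g)))) (\d.(\e.((d e) e)))))
Step 8: (((r (\d.(\e.((d e) e)))) (\d.(\e.((d e) e)))) ((\f.(\g.(\h.((f h) g)))) (\d.(\e.((d e) e)))))
Step 9: (((r (\d.(\e.((d e) e)))) (\d.(\e.((d e) e)))) (\g.(\h.(((\d.(\e.((d e) e))) h) g))))
Step 10: (((r (\d.(\e.((d e) e)))) (\d.(\e.((d e) e)))) (\g.(\h.((\e.((h e) e)) g))))
Step 11: (((r (\d.(\e.((d e) e)))) (\d.(\e.((d e) e)))) (\g.(\h.((h g) g))))

Answer: (((r (\d.(\e.((d e) e)))) (\d.(\e.((d e) e)))) (\g.(\h.((h g) g))))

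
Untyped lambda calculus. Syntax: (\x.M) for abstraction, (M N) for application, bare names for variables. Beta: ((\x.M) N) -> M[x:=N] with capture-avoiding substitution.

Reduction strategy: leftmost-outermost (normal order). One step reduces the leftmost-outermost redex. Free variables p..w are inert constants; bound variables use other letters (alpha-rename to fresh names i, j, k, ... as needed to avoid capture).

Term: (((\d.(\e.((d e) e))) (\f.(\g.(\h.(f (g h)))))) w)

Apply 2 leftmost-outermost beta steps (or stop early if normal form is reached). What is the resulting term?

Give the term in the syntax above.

Answer: (((\f.(\g.(\h.(f (g h))))) w) w)

Derivation:
Step 0: (((\d.(\e.((d e) e))) (\f.(\g.(\h.(f (g h)))))) w)
Step 1: ((\e.(((\f.(\g.(\h.(f (g h))))) e) e)) w)
Step 2: (((\f.(\g.(\h.(f (g h))))) w) w)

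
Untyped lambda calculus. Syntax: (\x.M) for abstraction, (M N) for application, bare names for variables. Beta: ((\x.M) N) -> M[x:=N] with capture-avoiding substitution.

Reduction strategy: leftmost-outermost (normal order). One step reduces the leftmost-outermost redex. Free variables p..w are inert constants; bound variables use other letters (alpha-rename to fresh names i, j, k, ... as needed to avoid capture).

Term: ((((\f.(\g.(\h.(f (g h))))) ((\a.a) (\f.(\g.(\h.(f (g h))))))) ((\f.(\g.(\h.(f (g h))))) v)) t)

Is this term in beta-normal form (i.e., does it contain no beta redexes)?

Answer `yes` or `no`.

Answer: no

Derivation:
Term: ((((\f.(\g.(\h.(f (g h))))) ((\a.a) (\f.(\g.(\h.(f (g h))))))) ((\f.(\g.(\h.(f (g h))))) v)) t)
Found 3 beta redex(es).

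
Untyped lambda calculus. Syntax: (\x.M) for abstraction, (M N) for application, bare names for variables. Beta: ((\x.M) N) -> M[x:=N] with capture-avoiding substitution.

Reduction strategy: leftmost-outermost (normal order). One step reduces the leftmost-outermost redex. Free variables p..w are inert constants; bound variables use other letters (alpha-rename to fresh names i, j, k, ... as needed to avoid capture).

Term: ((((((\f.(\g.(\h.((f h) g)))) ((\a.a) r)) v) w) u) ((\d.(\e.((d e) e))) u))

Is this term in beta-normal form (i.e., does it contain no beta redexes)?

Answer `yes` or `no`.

Term: ((((((\f.(\g.(\h.((f h) g)))) ((\a.a) r)) v) w) u) ((\d.(\e.((d e) e))) u))
Found 3 beta redex(es).

Answer: no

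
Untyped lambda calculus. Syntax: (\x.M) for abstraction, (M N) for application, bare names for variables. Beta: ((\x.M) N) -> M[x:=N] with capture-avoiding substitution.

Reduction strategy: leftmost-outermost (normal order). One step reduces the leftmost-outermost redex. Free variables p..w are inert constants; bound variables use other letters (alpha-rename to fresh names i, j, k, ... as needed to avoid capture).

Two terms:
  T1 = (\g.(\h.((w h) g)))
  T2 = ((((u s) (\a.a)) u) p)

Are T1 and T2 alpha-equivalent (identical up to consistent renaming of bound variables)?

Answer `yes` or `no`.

Term 1: (\g.(\h.((w h) g)))
Term 2: ((((u s) (\a.a)) u) p)
Alpha-equivalence: compare structure up to binder renaming.
Result: False

Answer: no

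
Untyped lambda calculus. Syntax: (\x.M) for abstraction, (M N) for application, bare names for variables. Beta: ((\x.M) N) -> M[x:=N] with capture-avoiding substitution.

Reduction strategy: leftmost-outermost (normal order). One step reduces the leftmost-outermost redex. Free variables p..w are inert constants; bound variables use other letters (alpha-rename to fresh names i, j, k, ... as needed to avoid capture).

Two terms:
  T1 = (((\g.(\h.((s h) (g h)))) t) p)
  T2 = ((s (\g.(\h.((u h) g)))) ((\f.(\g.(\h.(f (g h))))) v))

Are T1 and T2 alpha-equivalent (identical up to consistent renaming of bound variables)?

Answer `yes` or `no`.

Term 1: (((\g.(\h.((s h) (g h)))) t) p)
Term 2: ((s (\g.(\h.((u h) g)))) ((\f.(\g.(\h.(f (g h))))) v))
Alpha-equivalence: compare structure up to binder renaming.
Result: False

Answer: no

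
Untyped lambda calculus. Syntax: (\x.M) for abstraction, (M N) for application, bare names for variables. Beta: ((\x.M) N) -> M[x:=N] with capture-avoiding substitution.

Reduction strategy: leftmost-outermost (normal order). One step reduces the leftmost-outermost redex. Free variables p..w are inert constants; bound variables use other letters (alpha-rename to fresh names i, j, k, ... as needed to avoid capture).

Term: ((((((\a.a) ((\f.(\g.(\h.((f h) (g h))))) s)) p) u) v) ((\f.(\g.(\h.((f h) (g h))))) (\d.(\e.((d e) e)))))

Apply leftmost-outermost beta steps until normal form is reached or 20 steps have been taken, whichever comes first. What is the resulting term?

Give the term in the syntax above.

Step 0: ((((((\a.a) ((\f.(\g.(\h.((f h) (g h))))) s)) p) u) v) ((\f.(\g.(\h.((f h) (g h))))) (\d.(\e.((d e) e)))))
Step 1: ((((((\f.(\g.(\h.((f h) (g h))))) s) p) u) v) ((\f.(\g.(\h.((f h) (g h))))) (\d.(\e.((d e) e)))))
Step 2: (((((\g.(\h.((s h) (g h)))) p) u) v) ((\f.(\g.(\h.((f h) (g h))))) (\d.(\e.((d e) e)))))
Step 3: ((((\h.((s h) (p h))) u) v) ((\f.(\g.(\h.((f h) (g h))))) (\d.(\e.((d e) e)))))
Step 4: ((((s u) (p u)) v) ((\f.(\g.(\h.((f h) (g h))))) (\d.(\e.((d e) e)))))
Step 5: ((((s u) (p u)) v) (\g.(\h.(((\d.(\e.((d e) e))) h) (g h)))))
Step 6: ((((s u) (p u)) v) (\g.(\h.((\e.((h e) e)) (g h)))))
Step 7: ((((s u) (p u)) v) (\g.(\h.((h (g h)) (g h)))))

Answer: ((((s u) (p u)) v) (\g.(\h.((h (g h)) (g h)))))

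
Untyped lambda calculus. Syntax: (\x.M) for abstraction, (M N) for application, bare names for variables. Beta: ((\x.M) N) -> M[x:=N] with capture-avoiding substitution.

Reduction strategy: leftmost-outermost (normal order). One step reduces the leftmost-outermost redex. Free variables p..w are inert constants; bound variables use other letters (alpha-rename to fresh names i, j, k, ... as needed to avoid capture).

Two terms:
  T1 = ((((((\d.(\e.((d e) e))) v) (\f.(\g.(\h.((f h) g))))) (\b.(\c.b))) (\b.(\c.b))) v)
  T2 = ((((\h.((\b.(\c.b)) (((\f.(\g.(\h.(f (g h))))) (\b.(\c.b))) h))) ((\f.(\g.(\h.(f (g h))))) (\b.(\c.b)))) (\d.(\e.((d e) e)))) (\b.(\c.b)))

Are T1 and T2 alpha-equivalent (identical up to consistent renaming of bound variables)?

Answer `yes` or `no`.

Term 1: ((((((\d.(\e.((d e) e))) v) (\f.(\g.(\h.((f h) g))))) (\b.(\c.b))) (\b.(\c.b))) v)
Term 2: ((((\h.((\b.(\c.b)) (((\f.(\g.(\h.(f (g h))))) (\b.(\c.b))) h))) ((\f.(\g.(\h.(f (g h))))) (\b.(\c.b)))) (\d.(\e.((d e) e)))) (\b.(\c.b)))
Alpha-equivalence: compare structure up to binder renaming.
Result: False

Answer: no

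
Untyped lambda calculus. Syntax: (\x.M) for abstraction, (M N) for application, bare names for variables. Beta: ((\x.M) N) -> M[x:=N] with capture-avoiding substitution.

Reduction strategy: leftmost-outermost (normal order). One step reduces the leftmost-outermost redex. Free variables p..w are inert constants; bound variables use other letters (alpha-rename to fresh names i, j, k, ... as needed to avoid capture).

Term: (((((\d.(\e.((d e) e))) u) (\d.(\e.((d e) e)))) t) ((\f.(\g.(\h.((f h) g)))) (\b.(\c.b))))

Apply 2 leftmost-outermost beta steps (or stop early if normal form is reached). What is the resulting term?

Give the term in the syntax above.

Answer: ((((u (\d.(\e.((d e) e)))) (\d.(\e.((d e) e)))) t) ((\f.(\g.(\h.((f h) g)))) (\b.(\c.b))))

Derivation:
Step 0: (((((\d.(\e.((d e) e))) u) (\d.(\e.((d e) e)))) t) ((\f.(\g.(\h.((f h) g)))) (\b.(\c.b))))
Step 1: ((((\e.((u e) e)) (\d.(\e.((d e) e)))) t) ((\f.(\g.(\h.((f h) g)))) (\b.(\c.b))))
Step 2: ((((u (\d.(\e.((d e) e)))) (\d.(\e.((d e) e)))) t) ((\f.(\g.(\h.((f h) g)))) (\b.(\c.b))))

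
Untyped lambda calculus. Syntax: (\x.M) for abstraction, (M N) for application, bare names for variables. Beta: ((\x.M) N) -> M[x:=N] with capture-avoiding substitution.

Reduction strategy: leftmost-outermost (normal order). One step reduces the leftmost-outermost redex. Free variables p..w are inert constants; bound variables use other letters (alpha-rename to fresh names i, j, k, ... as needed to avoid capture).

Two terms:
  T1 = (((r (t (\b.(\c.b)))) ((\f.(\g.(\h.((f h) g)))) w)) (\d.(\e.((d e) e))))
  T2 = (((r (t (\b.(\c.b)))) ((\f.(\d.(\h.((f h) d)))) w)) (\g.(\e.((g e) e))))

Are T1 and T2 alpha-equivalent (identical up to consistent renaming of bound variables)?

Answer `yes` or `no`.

Term 1: (((r (t (\b.(\c.b)))) ((\f.(\g.(\h.((f h) g)))) w)) (\d.(\e.((d e) e))))
Term 2: (((r (t (\b.(\c.b)))) ((\f.(\d.(\h.((f h) d)))) w)) (\g.(\e.((g e) e))))
Alpha-equivalence: compare structure up to binder renaming.
Result: True

Answer: yes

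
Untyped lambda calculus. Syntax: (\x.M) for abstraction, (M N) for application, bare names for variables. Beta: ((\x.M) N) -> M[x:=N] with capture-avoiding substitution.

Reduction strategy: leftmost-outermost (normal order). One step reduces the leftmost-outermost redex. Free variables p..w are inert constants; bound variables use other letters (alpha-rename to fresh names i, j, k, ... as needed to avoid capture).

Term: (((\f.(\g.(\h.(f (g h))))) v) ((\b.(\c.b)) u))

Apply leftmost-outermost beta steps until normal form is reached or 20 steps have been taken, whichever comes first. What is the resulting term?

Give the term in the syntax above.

Answer: (\h.(v u))

Derivation:
Step 0: (((\f.(\g.(\h.(f (g h))))) v) ((\b.(\c.b)) u))
Step 1: ((\g.(\h.(v (g h)))) ((\b.(\c.b)) u))
Step 2: (\h.(v (((\b.(\c.b)) u) h)))
Step 3: (\h.(v ((\c.u) h)))
Step 4: (\h.(v u))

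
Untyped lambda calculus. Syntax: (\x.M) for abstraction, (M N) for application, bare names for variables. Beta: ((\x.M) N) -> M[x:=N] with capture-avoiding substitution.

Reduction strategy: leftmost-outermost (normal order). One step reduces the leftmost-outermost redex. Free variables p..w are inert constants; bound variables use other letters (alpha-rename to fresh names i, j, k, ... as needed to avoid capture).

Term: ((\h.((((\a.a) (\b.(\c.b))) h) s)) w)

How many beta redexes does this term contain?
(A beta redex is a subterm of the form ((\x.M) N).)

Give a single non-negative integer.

Answer: 2

Derivation:
Term: ((\h.((((\a.a) (\b.(\c.b))) h) s)) w)
  Redex: ((\h.((((\a.a) (\b.(\c.b))) h) s)) w)
  Redex: ((\a.a) (\b.(\c.b)))
Total redexes: 2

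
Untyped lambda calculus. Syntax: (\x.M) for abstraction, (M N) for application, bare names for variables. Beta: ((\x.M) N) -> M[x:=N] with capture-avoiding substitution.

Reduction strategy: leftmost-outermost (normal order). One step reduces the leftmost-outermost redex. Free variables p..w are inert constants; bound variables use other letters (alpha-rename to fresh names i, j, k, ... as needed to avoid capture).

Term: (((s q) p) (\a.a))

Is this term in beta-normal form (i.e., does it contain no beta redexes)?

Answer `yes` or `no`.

Term: (((s q) p) (\a.a))
No beta redexes found.

Answer: yes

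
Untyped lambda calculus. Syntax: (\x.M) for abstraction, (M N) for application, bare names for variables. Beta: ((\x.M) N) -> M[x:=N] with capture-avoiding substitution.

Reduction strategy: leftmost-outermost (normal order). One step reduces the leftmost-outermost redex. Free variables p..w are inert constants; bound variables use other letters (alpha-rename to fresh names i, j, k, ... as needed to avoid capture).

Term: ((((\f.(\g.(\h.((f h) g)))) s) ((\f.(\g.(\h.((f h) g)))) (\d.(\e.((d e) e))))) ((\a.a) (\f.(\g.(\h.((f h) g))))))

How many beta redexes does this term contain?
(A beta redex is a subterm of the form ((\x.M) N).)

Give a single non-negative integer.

Answer: 3

Derivation:
Term: ((((\f.(\g.(\h.((f h) g)))) s) ((\f.(\g.(\h.((f h) g)))) (\d.(\e.((d e) e))))) ((\a.a) (\f.(\g.(\h.((f h) g))))))
  Redex: ((\f.(\g.(\h.((f h) g)))) s)
  Redex: ((\f.(\g.(\h.((f h) g)))) (\d.(\e.((d e) e))))
  Redex: ((\a.a) (\f.(\g.(\h.((f h) g)))))
Total redexes: 3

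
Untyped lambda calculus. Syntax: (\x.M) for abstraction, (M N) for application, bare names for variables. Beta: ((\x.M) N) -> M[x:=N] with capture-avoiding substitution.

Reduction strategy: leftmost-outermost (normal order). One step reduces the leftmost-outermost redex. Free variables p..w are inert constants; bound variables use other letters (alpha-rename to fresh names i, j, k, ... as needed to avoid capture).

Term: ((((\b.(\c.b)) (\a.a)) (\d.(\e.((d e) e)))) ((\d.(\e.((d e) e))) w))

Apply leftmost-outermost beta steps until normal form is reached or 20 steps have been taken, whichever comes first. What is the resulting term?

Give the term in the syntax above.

Answer: (\e.((w e) e))

Derivation:
Step 0: ((((\b.(\c.b)) (\a.a)) (\d.(\e.((d e) e)))) ((\d.(\e.((d e) e))) w))
Step 1: (((\c.(\a.a)) (\d.(\e.((d e) e)))) ((\d.(\e.((d e) e))) w))
Step 2: ((\a.a) ((\d.(\e.((d e) e))) w))
Step 3: ((\d.(\e.((d e) e))) w)
Step 4: (\e.((w e) e))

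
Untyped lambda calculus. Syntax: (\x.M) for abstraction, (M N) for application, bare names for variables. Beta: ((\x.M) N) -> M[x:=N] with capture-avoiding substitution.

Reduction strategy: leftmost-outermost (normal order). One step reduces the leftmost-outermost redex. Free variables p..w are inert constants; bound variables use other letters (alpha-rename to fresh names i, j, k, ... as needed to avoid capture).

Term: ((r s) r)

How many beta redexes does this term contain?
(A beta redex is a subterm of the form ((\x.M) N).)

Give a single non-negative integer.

Term: ((r s) r)
  (no redexes)
Total redexes: 0

Answer: 0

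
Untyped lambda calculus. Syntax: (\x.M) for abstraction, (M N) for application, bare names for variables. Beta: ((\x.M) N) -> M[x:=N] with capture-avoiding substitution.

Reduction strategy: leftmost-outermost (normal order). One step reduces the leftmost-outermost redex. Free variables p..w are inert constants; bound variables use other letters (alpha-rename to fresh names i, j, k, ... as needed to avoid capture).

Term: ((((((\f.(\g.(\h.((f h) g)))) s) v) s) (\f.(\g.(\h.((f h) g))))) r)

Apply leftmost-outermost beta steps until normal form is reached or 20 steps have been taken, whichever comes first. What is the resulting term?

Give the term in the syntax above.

Answer: ((((s s) v) (\f.(\g.(\h.((f h) g))))) r)

Derivation:
Step 0: ((((((\f.(\g.(\h.((f h) g)))) s) v) s) (\f.(\g.(\h.((f h) g))))) r)
Step 1: (((((\g.(\h.((s h) g))) v) s) (\f.(\g.(\h.((f h) g))))) r)
Step 2: ((((\h.((s h) v)) s) (\f.(\g.(\h.((f h) g))))) r)
Step 3: ((((s s) v) (\f.(\g.(\h.((f h) g))))) r)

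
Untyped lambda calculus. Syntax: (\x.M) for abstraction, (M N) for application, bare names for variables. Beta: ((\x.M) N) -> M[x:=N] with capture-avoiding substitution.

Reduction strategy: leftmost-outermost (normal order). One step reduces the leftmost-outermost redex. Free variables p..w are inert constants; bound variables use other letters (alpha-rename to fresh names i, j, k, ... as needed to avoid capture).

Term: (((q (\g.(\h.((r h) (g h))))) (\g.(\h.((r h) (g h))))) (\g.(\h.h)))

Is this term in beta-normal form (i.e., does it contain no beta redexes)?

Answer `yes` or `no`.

Term: (((q (\g.(\h.((r h) (g h))))) (\g.(\h.((r h) (g h))))) (\g.(\h.h)))
No beta redexes found.

Answer: yes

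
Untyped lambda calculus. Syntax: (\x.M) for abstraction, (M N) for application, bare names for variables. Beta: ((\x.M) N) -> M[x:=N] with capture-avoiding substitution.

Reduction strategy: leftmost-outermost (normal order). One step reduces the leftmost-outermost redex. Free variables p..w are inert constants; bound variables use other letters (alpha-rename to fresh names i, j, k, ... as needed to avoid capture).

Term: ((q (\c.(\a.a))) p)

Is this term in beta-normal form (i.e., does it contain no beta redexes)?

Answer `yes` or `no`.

Term: ((q (\c.(\a.a))) p)
No beta redexes found.

Answer: yes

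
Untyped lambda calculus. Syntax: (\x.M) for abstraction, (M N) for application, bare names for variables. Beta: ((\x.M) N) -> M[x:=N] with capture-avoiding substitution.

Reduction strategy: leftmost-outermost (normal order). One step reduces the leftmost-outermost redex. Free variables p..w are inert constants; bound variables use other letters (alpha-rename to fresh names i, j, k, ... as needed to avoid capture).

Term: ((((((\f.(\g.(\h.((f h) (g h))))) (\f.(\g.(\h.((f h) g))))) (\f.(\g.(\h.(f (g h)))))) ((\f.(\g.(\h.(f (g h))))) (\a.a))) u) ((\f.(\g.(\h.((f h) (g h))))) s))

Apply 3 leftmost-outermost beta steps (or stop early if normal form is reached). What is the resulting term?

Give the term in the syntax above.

Step 0: ((((((\f.(\g.(\h.((f h) (g h))))) (\f.(\g.(\h.((f h) g))))) (\f.(\g.(\h.(f (g h)))))) ((\f.(\g.(\h.(f (g h))))) (\a.a))) u) ((\f.(\g.(\h.((f h) (g h))))) s))
Step 1: (((((\g.(\h.(((\f.(\g.(\h.((f h) g)))) h) (g h)))) (\f.(\g.(\h.(f (g h)))))) ((\f.(\g.(\h.(f (g h))))) (\a.a))) u) ((\f.(\g.(\h.((f h) (g h))))) s))
Step 2: ((((\h.(((\f.(\g.(\h.((f h) g)))) h) ((\f.(\g.(\h.(f (g h))))) h))) ((\f.(\g.(\h.(f (g h))))) (\a.a))) u) ((\f.(\g.(\h.((f h) (g h))))) s))
Step 3: (((((\f.(\g.(\h.((f h) g)))) ((\f.(\g.(\h.(f (g h))))) (\a.a))) ((\f.(\g.(\h.(f (g h))))) ((\f.(\g.(\h.(f (g h))))) (\a.a)))) u) ((\f.(\g.(\h.((f h) (g h))))) s))

Answer: (((((\f.(\g.(\h.((f h) g)))) ((\f.(\g.(\h.(f (g h))))) (\a.a))) ((\f.(\g.(\h.(f (g h))))) ((\f.(\g.(\h.(f (g h))))) (\a.a)))) u) ((\f.(\g.(\h.((f h) (g h))))) s))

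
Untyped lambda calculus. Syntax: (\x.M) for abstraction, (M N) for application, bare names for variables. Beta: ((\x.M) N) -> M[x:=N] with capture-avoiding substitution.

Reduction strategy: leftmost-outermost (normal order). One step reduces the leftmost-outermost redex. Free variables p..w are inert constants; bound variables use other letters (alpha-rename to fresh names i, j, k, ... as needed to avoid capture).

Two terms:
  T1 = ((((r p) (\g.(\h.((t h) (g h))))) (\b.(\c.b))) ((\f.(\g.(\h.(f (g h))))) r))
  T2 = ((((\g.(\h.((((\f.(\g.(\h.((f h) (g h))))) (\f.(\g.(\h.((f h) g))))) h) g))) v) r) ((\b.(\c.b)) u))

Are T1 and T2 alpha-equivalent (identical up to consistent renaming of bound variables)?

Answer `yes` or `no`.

Answer: no

Derivation:
Term 1: ((((r p) (\g.(\h.((t h) (g h))))) (\b.(\c.b))) ((\f.(\g.(\h.(f (g h))))) r))
Term 2: ((((\g.(\h.((((\f.(\g.(\h.((f h) (g h))))) (\f.(\g.(\h.((f h) g))))) h) g))) v) r) ((\b.(\c.b)) u))
Alpha-equivalence: compare structure up to binder renaming.
Result: False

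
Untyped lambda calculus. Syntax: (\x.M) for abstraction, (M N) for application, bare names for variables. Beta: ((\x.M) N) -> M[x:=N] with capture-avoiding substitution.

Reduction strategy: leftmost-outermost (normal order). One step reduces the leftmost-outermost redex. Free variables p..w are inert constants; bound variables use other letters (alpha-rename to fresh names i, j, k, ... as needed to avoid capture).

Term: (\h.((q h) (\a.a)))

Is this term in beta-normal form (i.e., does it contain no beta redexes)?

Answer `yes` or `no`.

Term: (\h.((q h) (\a.a)))
No beta redexes found.

Answer: yes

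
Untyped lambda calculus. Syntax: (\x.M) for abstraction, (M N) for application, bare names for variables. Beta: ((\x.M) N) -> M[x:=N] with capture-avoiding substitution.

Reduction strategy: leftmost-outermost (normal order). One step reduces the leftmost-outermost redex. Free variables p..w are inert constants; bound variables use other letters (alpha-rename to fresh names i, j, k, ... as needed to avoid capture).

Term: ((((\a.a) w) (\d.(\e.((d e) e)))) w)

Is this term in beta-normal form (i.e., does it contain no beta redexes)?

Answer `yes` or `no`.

Answer: no

Derivation:
Term: ((((\a.a) w) (\d.(\e.((d e) e)))) w)
Found 1 beta redex(es).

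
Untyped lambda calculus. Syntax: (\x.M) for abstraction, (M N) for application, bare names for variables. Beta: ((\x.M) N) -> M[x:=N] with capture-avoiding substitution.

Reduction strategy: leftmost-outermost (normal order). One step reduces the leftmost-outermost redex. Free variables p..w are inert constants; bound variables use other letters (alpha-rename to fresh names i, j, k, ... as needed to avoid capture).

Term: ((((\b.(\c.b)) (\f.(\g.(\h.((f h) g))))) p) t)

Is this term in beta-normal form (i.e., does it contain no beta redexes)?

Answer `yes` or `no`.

Term: ((((\b.(\c.b)) (\f.(\g.(\h.((f h) g))))) p) t)
Found 1 beta redex(es).

Answer: no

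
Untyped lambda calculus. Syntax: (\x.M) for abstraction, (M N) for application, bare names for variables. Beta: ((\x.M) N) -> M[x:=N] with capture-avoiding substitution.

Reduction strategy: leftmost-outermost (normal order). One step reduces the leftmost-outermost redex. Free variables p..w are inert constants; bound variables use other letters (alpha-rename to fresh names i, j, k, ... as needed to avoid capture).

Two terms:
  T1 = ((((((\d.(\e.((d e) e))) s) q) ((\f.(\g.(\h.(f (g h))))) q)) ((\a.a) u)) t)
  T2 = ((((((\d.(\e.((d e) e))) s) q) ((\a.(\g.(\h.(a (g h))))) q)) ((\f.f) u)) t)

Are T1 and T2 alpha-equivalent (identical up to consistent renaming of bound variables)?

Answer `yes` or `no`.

Answer: yes

Derivation:
Term 1: ((((((\d.(\e.((d e) e))) s) q) ((\f.(\g.(\h.(f (g h))))) q)) ((\a.a) u)) t)
Term 2: ((((((\d.(\e.((d e) e))) s) q) ((\a.(\g.(\h.(a (g h))))) q)) ((\f.f) u)) t)
Alpha-equivalence: compare structure up to binder renaming.
Result: True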